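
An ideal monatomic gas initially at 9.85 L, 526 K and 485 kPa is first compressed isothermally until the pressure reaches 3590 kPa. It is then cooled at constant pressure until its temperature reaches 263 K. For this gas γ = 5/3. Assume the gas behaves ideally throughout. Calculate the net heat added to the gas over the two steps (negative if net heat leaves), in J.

-15500 J

n = P₁V₁/(RT₁) = 485×9.85/(8.314×526) = 1.09 mol.
Step 1 — Isothermal: T stays 526 K; PV = const ⇒ V₂ = 1.33 L, P₂ = 3590 kPa.
ΔU = 0 (ideal gas, T constant).
W = nRT ln(V₂/V₁) = 1.09×8.314×526×ln(0.135) = -9560 J.
Q = ΔU + W = -9560 J.
State after step 1: P = 3590 kPa, V = 1.33 L, T = 526 K.
Step 2 — Isobaric: P stays 3590 kPa; V/T = const ⇒ T₂ = 263 K, V₂ = 0.665 L.
W = PΔV = 3590×(0.665−1.33) kPa·L = -2390 J.
ΔU = nCvΔT = 1.09×12.5×(263−526) = -3580 J.
Q = ΔU + W = nCpΔT = -5970 J.
Net over both steps: W = -12000 J, Q = -15500 J, ΔU = -3580 J.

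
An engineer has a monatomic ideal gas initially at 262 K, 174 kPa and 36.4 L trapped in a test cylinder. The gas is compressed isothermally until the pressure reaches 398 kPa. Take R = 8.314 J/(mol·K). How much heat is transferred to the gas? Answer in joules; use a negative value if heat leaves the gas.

n = P₁V₁/(RT₁) = 174×36.4/(8.314×262) = 2.91 mol.
Isothermal: T stays 262 K; PV = const ⇒ V₂ = 15.9 L, P₂ = 398 kPa.
ΔU = 0 (ideal gas, T constant).
W = nRT ln(V₂/V₁) = 2.91×8.314×262×ln(0.437) = -5240 J.
Q = ΔU + W = -5240 J.

-5240 J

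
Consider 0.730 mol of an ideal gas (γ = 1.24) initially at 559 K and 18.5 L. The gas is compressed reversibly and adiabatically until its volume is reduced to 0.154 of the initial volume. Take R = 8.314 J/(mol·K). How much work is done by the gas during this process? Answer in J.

-8010 J

P₁ = nRT₁/V₁ = 0.730×8.314×559/18.5 = 183 kPa.
Adiabatic: TV^(γ−1) = const ⇒ T₂ = 559×(6.49)^0.240 = 876 K; PV^γ = const ⇒ P₂ = 1870 kPa.
ΔU = nCvΔT = 0.730×34.6×(876−559) = 8010 J.
Q = 0 for an adiabatic process, so W = −ΔU = -8010 J.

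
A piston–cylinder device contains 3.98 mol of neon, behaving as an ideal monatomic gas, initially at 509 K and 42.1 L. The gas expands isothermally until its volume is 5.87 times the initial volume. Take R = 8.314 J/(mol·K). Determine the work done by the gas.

P₁ = nRT₁/V₁ = 3.98×8.314×509/42.1 = 400 kPa.
Isothermal: T stays 509 K; PV = const ⇒ V₂ = 247 L, P₂ = 68.2 kPa.
W = nRT ln(V₂/V₁) = 3.98×8.314×509×ln(5.87) = 29800 J.

29800 J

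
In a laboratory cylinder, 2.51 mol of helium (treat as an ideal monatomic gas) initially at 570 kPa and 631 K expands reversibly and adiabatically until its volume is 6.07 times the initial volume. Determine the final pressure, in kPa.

V₁ = nRT₁/P₁ = 2.51×8.314×631/570 = 23.1 L.
Adiabatic: TV^(γ−1) = const ⇒ T₂ = 631×(0.165)^0.667 = 190 K; PV^γ = const ⇒ P₂ = 28.2 kPa.

28.2 kPa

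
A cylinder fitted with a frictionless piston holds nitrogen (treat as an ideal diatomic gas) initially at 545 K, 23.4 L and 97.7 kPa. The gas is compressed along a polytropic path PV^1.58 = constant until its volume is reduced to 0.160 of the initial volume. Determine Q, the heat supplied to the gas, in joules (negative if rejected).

n = P₁V₁/(RT₁) = 97.7×23.4/(8.314×545) = 0.505 mol.
Polytropic n=1.58: T₂ = T₁(V₁/V₂)^(n−1) = 545×(6.25)^0.58 = 1580 K; P₂ = P₁(V₁/V₂)^n = 1770 kPa.
W = (P₁V₁−P₂V₂)/(n−1) = (97.7×23.4−1770×3.74)/0.58 = -7470 J.
ΔU = nCvΔT = 0.505×20.8×(1580−545) = 10800 J.
Q = ΔU + W = 3360 J.

3360 J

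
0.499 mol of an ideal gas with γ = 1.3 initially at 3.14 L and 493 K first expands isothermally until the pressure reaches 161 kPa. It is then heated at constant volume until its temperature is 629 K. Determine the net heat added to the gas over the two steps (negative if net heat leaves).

4740 J

P₁ = nRT₁/V₁ = 0.499×8.314×493/3.14 = 651 kPa.
Step 1 — Isothermal: T stays 493 K; PV = const ⇒ V₂ = 12.7 L, P₂ = 161 kPa.
ΔU = 0 (ideal gas, T constant).
W = nRT ln(V₂/V₁) = 0.499×8.314×493×ln(4.05) = 2860 J.
Q = ΔU + W = 2860 J.
State after step 1: P = 161 kPa, V = 12.7 L, T = 493 K.
Step 2 — Isochoric: V stays 12.7 L; P/T = const ⇒ T₂ = 629 K, P₂ = 205 kPa.
W = 0 (no volume change).
ΔU = nCvΔT = 0.499×27.7×(629−493) = 1880 J.
Q = ΔU = 1880 J.
Net over both steps: W = 2860 J, Q = 4740 J, ΔU = 1880 J.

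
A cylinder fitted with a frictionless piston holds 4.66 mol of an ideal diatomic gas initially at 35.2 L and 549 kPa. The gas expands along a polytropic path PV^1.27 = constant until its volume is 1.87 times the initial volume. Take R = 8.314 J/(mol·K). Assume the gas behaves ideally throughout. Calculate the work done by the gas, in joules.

11100 J

T₁ = P₁V₁/(nR) = 549×35.2/(4.66×8.314) = 499 K.
Polytropic n=1.27: T₂ = T₁(V₁/V₂)^(n−1) = 499×(0.535)^0.27 = 421 K; P₂ = P₁(V₁/V₂)^n = 248 kPa.
W = (P₁V₁−P₂V₂)/(n−1) = (549×35.2−248×65.8)/0.27 = 11100 J.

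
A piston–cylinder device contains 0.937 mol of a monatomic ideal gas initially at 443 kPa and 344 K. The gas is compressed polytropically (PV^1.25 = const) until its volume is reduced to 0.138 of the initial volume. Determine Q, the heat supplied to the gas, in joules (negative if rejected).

V₁ = nRT₁/P₁ = 0.937×8.314×344/443 = 6.05 L.
Polytropic n=1.25: T₂ = T₁(V₁/V₂)^(n−1) = 344×(7.25)^0.25 = 564 K; P₂ = P₁(V₁/V₂)^n = 5270 kPa.
W = (P₁V₁−P₂V₂)/(n−1) = (443×6.05−5270×0.835)/0.25 = -6870 J.
ΔU = nCvΔT = 0.937×12.5×(564−344) = 2580 J.
Q = ΔU + W = -4290 J.

-4290 J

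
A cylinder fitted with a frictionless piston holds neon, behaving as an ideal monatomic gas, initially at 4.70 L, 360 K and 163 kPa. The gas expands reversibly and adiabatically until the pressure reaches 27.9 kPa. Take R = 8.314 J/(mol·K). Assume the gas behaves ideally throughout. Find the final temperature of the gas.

Adiabatic: T₂/T₁ = (P₂/P₁)^((γ−1)/γ) ⇒ T₂ = 360×(0.171)^0.400 = 178 K; V₂ = 13.6 L.

178 K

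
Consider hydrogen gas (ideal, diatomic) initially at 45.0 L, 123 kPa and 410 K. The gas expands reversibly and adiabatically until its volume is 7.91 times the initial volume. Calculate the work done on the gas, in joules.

n = P₁V₁/(RT₁) = 123×45.0/(8.314×410) = 1.62 mol.
Adiabatic: TV^(γ−1) = const ⇒ T₂ = 410×(0.126)^0.400 = 179 K; PV^γ = const ⇒ P₂ = 6.80 kPa.
ΔU = nCvΔT = 1.62×20.8×(179−410) = -7790 J.
Q = 0 for an adiabatic process, so W = −ΔU = 7790 J.
Work done on the gas = −W_by = -7790 J.

-7790 J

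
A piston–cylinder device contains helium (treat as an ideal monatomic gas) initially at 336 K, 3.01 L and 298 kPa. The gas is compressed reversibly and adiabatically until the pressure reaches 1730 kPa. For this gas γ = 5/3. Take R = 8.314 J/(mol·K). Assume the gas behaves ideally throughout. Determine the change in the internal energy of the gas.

n = P₁V₁/(RT₁) = 298×3.01/(8.314×336) = 0.321 mol.
Adiabatic: T₂/T₁ = (P₂/P₁)^((γ−1)/γ) ⇒ T₂ = 336×(5.81)^0.400 = 679 K; V₂ = 1.05 L.
For an ideal gas ΔU = nCvΔT with Cv = (3/2)R = 12.5 J/(mol·K).
ΔU = 0.321×12.5×(679−336) = 1370 J.

1370 J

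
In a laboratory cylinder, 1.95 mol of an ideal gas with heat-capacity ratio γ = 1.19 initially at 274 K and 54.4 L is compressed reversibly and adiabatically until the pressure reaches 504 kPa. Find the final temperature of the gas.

366 K

P₁ = nRT₁/V₁ = 1.95×8.314×274/54.4 = 81.7 kPa.
Adiabatic: T₂/T₁ = (P₂/P₁)^((γ−1)/γ) ⇒ T₂ = 274×(6.17)^0.160 = 366 K; V₂ = 11.8 L.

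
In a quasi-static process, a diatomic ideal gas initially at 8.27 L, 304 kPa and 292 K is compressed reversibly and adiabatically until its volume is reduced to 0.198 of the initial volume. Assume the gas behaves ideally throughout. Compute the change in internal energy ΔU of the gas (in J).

5730 J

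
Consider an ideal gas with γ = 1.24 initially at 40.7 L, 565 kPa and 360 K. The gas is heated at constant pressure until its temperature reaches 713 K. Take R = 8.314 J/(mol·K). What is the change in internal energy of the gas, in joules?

94000 J

n = P₁V₁/(RT₁) = 565×40.7/(8.314×360) = 7.68 mol.
Isobaric: P stays 565 kPa; V/T = const ⇒ T₂ = 713 K, V₂ = 80.6 L.
For an ideal gas ΔU = nCvΔT with Cv = R/(γ−1) = 34.6 J/(mol·K).
ΔU = 7.68×34.6×(713−360) = 94000 J.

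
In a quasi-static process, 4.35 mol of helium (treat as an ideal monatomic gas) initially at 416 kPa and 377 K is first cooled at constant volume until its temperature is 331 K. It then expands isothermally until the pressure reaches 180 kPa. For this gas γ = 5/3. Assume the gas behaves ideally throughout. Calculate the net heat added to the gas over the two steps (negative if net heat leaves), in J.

V₁ = nRT₁/P₁ = 4.35×8.314×377/416 = 32.8 L.
Step 1 — Isochoric: V stays 32.8 L; P/T = const ⇒ T₂ = 331 K, P₂ = 365 kPa.
W = 0 (no volume change).
ΔU = nCvΔT = 4.35×12.5×(331−377) = -2500 J.
Q = ΔU = -2500 J.
State after step 1: P = 365 kPa, V = 32.8 L, T = 331 K.
Step 2 — Isothermal: T stays 331 K; PV = const ⇒ V₂ = 66.5 L, P₂ = 180 kPa.
ΔU = 0 (ideal gas, T constant).
W = nRT ln(V₂/V₁) = 4.35×8.314×331×ln(2.03) = 8470 J.
Q = ΔU + W = 8470 J.
Net over both steps: W = 8470 J, Q = 5980 J, ΔU = -2500 J.

5980 J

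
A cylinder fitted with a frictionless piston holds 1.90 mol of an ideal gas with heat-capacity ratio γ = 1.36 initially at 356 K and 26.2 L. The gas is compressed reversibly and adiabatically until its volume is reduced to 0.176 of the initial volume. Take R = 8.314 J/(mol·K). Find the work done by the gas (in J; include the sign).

-13600 J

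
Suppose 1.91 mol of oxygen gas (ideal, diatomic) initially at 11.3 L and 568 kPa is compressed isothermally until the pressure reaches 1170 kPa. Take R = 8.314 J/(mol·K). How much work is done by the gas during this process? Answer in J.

-4640 J

T₁ = P₁V₁/(nR) = 568×11.3/(1.91×8.314) = 404 K.
Isothermal: T stays 404 K; PV = const ⇒ V₂ = 5.49 L, P₂ = 1170 kPa.
W = nRT ln(V₂/V₁) = 1.91×8.314×404×ln(0.485) = -4640 J.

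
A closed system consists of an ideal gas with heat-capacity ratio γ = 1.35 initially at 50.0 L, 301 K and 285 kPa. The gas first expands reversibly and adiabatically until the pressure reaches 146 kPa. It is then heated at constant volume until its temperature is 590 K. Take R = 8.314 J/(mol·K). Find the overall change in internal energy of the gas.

39100 J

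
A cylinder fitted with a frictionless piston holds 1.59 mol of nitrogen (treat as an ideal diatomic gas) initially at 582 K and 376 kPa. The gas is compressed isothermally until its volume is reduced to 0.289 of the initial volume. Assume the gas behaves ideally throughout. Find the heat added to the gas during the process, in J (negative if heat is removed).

-9550 J

V₁ = nRT₁/P₁ = 1.59×8.314×582/376 = 20.5 L.
Isothermal: T stays 582 K; PV = const ⇒ V₂ = 5.91 L, P₂ = 1300 kPa.
ΔU = 0 (ideal gas, T constant).
W = nRT ln(V₂/V₁) = 1.59×8.314×582×ln(0.289) = -9550 J.
Q = ΔU + W = -9550 J.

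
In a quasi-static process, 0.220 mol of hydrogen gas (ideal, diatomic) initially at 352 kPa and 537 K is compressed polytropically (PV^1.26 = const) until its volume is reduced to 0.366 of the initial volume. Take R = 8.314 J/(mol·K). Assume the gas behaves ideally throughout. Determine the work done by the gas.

V₁ = nRT₁/P₁ = 0.220×8.314×537/352 = 2.79 L.
Polytropic n=1.26: T₂ = T₁(V₁/V₂)^(n−1) = 537×(2.73)^0.26 = 697 K; P₂ = P₁(V₁/V₂)^n = 1250 kPa.
W = (P₁V₁−P₂V₂)/(n−1) = (352×2.79−1250×1.02)/0.26 = -1130 J.

-1130 J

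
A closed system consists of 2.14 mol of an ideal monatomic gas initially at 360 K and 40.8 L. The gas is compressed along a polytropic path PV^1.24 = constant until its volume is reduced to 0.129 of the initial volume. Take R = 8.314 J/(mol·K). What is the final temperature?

P₁ = nRT₁/V₁ = 2.14×8.314×360/40.8 = 157 kPa.
Polytropic n=1.24: T₂ = T₁(V₁/V₂)^(n−1) = 360×(7.75)^0.24 = 589 K; P₂ = P₁(V₁/V₂)^n = 1990 kPa.

589 K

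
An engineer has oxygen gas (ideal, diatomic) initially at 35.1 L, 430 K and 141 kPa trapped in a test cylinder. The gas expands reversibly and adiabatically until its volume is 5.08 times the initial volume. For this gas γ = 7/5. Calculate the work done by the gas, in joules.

5910 J

n = P₁V₁/(RT₁) = 141×35.1/(8.314×430) = 1.38 mol.
Adiabatic: TV^(γ−1) = const ⇒ T₂ = 430×(0.197)^0.400 = 224 K; PV^γ = const ⇒ P₂ = 14.5 kPa.
ΔU = nCvΔT = 1.38×20.8×(224−430) = -5910 J.
Q = 0 for an adiabatic process, so W = −ΔU = 5910 J.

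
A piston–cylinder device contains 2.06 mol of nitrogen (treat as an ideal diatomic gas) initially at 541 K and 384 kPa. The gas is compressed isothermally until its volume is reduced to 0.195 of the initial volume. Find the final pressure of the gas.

1970 kPa

V₁ = nRT₁/P₁ = 2.06×8.314×541/384 = 24.1 L.
Isothermal: T stays 541 K; PV = const ⇒ V₂ = 4.71 L, P₂ = 1970 kPa.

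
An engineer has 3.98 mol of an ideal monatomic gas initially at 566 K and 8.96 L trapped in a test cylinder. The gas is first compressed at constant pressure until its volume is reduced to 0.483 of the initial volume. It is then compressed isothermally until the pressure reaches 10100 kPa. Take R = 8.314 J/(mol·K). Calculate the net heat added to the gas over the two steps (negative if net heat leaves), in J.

P₁ = nRT₁/V₁ = 3.98×8.314×566/8.96 = 2090 kPa.
Step 1 — Isobaric: P stays 2090 kPa; V/T = const ⇒ T₂ = 273 K, V₂ = 4.33 L.
W = PΔV = 2090×(4.33−8.96) kPa·L = -9680 J.
ΔU = nCvΔT = 3.98×12.5×(273−566) = -14500 J.
Q = ΔU + W = nCpΔT = -24200 J.
State after step 1: P = 2090 kPa, V = 4.33 L, T = 273 K.
Step 2 — Isothermal: T stays 273 K; PV = const ⇒ V₂ = 0.896 L, P₂ = 10100 kPa.
ΔU = 0 (ideal gas, T constant).
W = nRT ln(V₂/V₁) = 3.98×8.314×273×ln(0.207) = -14200 J.
Q = ΔU + W = -14200 J.
Net over both steps: W = -23900 J, Q = -38500 J, ΔU = -14500 J.

-38500 J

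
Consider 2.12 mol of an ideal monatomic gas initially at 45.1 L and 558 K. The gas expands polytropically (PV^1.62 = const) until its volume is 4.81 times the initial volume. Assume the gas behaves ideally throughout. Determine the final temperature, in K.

211 K

P₁ = nRT₁/V₁ = 2.12×8.314×558/45.1 = 218 kPa.
Polytropic n=1.62: T₂ = T₁(V₁/V₂)^(n−1) = 558×(0.208)^0.62 = 211 K; P₂ = P₁(V₁/V₂)^n = 17.1 kPa.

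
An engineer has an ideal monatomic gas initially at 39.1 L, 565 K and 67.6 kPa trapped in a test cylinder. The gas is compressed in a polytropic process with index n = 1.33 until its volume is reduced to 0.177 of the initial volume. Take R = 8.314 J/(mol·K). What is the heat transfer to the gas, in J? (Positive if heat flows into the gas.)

n = P₁V₁/(RT₁) = 67.6×39.1/(8.314×565) = 0.563 mol.
Polytropic n=1.33: T₂ = T₁(V₁/V₂)^(n−1) = 565×(5.65)^0.33 = 1000 K; P₂ = P₁(V₁/V₂)^n = 676 kPa.
W = (P₁V₁−P₂V₂)/(n−1) = (67.6×39.1−676×6.92)/0.33 = -6170 J.
ΔU = nCvΔT = 0.563×12.5×(1000−565) = 3060 J.
Q = ΔU + W = -3120 J.

-3120 J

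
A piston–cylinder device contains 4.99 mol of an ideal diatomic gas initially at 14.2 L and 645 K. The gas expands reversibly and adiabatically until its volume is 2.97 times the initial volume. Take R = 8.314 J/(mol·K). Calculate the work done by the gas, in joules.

23600 J

P₁ = nRT₁/V₁ = 4.99×8.314×645/14.2 = 1880 kPa.
Adiabatic: TV^(γ−1) = const ⇒ T₂ = 645×(0.337)^0.400 = 417 K; PV^γ = const ⇒ P₂ = 411 kPa.
ΔU = nCvΔT = 4.99×20.8×(417−645) = -23600 J.
Q = 0 for an adiabatic process, so W = −ΔU = 23600 J.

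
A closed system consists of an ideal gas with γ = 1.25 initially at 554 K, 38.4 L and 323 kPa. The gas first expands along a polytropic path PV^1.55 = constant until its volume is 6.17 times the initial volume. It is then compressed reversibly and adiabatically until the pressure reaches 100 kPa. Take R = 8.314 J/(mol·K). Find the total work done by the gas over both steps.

n = P₁V₁/(RT₁) = 323×38.4/(8.314×554) = 2.69 mol.
Step 1 — Polytropic n=1.55: T₂ = T₁(V₁/V₂)^(n−1) = 554×(0.162)^0.55 = 204 K; P₂ = P₁(V₁/V₂)^n = 19.2 kPa.
W = (P₁V₁−P₂V₂)/(n−1) = (323×38.4−19.2×237)/0.55 = 14300 J.
ΔU = nCvΔT = 2.69×33.3×(204−554) = -31400 J.
Q = ΔU + W = -17100 J.
State after step 1: P = 19.2 kPa, V = 237 L, T = 204 K.
Step 2 — Adiabatic: T₂/T₁ = (P₂/P₁)^((γ−1)/γ) ⇒ T₂ = 204×(5.20)^0.200 = 283 K; V₂ = 63.4 L.
ΔU = nCvΔT = 2.69×33.3×(283−204) = 7120 J.
Q = 0 for an adiabatic process, so W = −ΔU = -7120 J.
Net over both steps: W = 7140 J, Q = -17100 J, ΔU = -24300 J.

7140 J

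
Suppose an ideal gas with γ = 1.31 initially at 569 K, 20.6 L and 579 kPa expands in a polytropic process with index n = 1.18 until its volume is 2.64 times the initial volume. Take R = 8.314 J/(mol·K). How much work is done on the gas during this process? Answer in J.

n = P₁V₁/(RT₁) = 579×20.6/(8.314×569) = 2.52 mol.
Polytropic n=1.18: T₂ = T₁(V₁/V₂)^(n−1) = 569×(0.379)^0.18 = 478 K; P₂ = P₁(V₁/V₂)^n = 184 kPa.
W = (P₁V₁−P₂V₂)/(n−1) = (579×20.6−184×54.4)/0.18 = 10600 J.
Work done on the gas = −W_by = -10600 J.

-10600 J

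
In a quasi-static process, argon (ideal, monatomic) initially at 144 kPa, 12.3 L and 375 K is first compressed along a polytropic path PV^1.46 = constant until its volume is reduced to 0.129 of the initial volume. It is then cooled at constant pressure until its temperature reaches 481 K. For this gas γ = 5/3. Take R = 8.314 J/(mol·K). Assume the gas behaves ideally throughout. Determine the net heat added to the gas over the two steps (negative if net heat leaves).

-7550 J

n = P₁V₁/(RT₁) = 144×12.3/(8.314×375) = 0.568 mol.
Step 1 — Polytropic n=1.46: T₂ = T₁(V₁/V₂)^(n−1) = 375×(7.75)^0.46 = 962 K; P₂ = P₁(V₁/V₂)^n = 2860 kPa.
W = (P₁V₁−P₂V₂)/(n−1) = (144×12.3−2860×1.59)/0.46 = -6030 J.
ΔU = nCvΔT = 0.568×12.5×(962−375) = 4160 J.
Q = ΔU + W = -1870 J.
State after step 1: P = 2860 kPa, V = 1.59 L, T = 962 K.
Step 2 — Isobaric: P stays 2860 kPa; V/T = const ⇒ T₂ = 481 K, V₂ = 0.793 L.
W = PΔV = 2860×(0.793−1.59) kPa·L = -2270 J.
ΔU = nCvΔT = 0.568×12.5×(481−962) = -3410 J.
Q = ΔU + W = nCpΔT = -5680 J.
Net over both steps: W = -8300 J, Q = -7550 J, ΔU = 751 J.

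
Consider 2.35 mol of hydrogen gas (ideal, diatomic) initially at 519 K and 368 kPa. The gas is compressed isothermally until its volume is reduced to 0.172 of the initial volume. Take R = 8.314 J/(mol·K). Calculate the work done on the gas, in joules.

17800 J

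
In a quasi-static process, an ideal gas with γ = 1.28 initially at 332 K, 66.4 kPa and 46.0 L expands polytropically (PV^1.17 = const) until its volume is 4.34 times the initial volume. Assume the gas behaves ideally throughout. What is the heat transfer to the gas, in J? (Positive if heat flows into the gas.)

1560 J

n = P₁V₁/(RT₁) = 66.4×46.0/(8.314×332) = 1.11 mol.
Polytropic n=1.17: T₂ = T₁(V₁/V₂)^(n−1) = 332×(0.230)^0.17 = 259 K; P₂ = P₁(V₁/V₂)^n = 11.9 kPa.
W = (P₁V₁−P₂V₂)/(n−1) = (66.4×46.0−11.9×200)/0.17 = 3970 J.
ΔU = nCvΔT = 1.11×29.7×(259−332) = -2410 J.
Q = ΔU + W = 1560 J.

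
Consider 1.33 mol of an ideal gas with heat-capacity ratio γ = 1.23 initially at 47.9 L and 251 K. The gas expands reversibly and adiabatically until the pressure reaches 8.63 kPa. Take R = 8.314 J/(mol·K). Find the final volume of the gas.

P₁ = nRT₁/V₁ = 1.33×8.314×251/47.9 = 57.9 kPa.
Adiabatic: T₂/T₁ = (P₂/P₁)^((γ−1)/γ) ⇒ T₂ = 251×(0.149)^0.187 = 176 K; V₂ = 225 L.

225 L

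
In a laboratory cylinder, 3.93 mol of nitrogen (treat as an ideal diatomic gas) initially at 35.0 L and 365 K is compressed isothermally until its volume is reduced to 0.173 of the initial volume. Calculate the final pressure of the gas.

1970 kPa

P₁ = nRT₁/V₁ = 3.93×8.314×365/35.0 = 341 kPa.
Isothermal: T stays 365 K; PV = const ⇒ V₂ = 6.05 L, P₂ = 1970 kPa.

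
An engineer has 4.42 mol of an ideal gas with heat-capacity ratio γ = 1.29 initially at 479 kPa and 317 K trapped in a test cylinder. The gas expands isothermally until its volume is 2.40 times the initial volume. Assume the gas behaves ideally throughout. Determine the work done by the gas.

10200 J

V₁ = nRT₁/P₁ = 4.42×8.314×317/479 = 24.3 L.
Isothermal: T stays 317 K; PV = const ⇒ V₂ = 58.4 L, P₂ = 200 kPa.
W = nRT ln(V₂/V₁) = 4.42×8.314×317×ln(2.40) = 10200 J.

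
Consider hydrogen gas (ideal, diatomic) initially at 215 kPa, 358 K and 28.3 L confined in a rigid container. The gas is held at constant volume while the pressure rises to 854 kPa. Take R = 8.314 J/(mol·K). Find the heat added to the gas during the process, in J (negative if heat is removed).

45200 J

n = P₁V₁/(RT₁) = 215×28.3/(8.314×358) = 2.04 mol.
Isochoric: V stays 28.3 L; P/T = const ⇒ T₂ = 1420 K, P₂ = 854 kPa.
W = 0 (no volume change).
ΔU = nCvΔT = 2.04×20.8×(1420−358) = 45200 J.
Q = ΔU = 45200 J.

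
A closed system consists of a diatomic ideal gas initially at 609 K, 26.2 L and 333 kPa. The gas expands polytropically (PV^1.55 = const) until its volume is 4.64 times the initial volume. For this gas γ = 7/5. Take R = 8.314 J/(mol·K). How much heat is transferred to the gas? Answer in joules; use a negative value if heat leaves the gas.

-3390 J

n = P₁V₁/(RT₁) = 333×26.2/(8.314×609) = 1.72 mol.
Polytropic n=1.55: T₂ = T₁(V₁/V₂)^(n−1) = 609×(0.216)^0.55 = 262 K; P₂ = P₁(V₁/V₂)^n = 30.9 kPa.
W = (P₁V₁−P₂V₂)/(n−1) = (333×26.2−30.9×122)/0.55 = 9040 J.
ΔU = nCvΔT = 1.72×20.8×(262−609) = -12400 J.
Q = ΔU + W = -3390 J.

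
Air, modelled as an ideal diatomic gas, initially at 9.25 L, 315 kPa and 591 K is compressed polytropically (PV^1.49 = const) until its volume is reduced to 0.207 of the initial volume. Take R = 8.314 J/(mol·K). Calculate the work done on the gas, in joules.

n = P₁V₁/(RT₁) = 315×9.25/(8.314×591) = 0.593 mol.
Polytropic n=1.49: T₂ = T₁(V₁/V₂)^(n−1) = 591×(4.83)^0.49 = 1280 K; P₂ = P₁(V₁/V₂)^n = 3290 kPa.
W = (P₁V₁−P₂V₂)/(n−1) = (315×9.25−3290×1.91)/0.49 = -6920 J.
Work done on the gas = −W_by = 6920 J.

6920 J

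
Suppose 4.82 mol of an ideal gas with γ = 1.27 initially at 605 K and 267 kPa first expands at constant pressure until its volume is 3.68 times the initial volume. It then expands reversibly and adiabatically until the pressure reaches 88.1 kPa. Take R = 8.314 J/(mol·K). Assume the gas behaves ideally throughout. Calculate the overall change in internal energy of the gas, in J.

V₁ = nRT₁/P₁ = 4.82×8.314×605/267 = 90.8 L.
Step 1 — Isobaric: P stays 267 kPa; V/T = const ⇒ T₂ = 2230 K, V₂ = 334 L.
W = PΔV = 267×(334−90.8) kPa·L = 65000 J.
ΔU = nCvΔT = 4.82×30.8×(2230−605) = 241000 J.
Q = ΔU + W = nCpΔT = 306000 J.
State after step 1: P = 267 kPa, V = 334 L, T = 2230 K.
Step 2 — Adiabatic: T₂/T₁ = (P₂/P₁)^((γ−1)/γ) ⇒ T₂ = 2230×(0.330)^0.213 = 1760 K; V₂ = 800 L.
ΔU = nCvΔT = 4.82×30.8×(1760−2230) = -69400 J.
Q = 0 for an adiabatic process, so W = −ΔU = 69400 J.
Net over both steps: W = 134000 J, Q = 306000 J, ΔU = 171000 J.

171000 J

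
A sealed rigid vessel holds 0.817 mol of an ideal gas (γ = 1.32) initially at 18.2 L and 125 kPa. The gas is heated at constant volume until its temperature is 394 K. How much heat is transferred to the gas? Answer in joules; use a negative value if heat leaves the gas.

1250 J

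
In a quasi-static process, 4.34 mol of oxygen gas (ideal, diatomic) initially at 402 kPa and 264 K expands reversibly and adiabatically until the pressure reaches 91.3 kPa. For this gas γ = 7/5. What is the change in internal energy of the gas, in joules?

V₁ = nRT₁/P₁ = 4.34×8.314×264/402 = 23.7 L.
Adiabatic: T₂/T₁ = (P₂/P₁)^((γ−1)/γ) ⇒ T₂ = 264×(0.227)^0.286 = 173 K; V₂ = 68.3 L.
For an ideal gas ΔU = nCvΔT with Cv = (5/2)R = 20.8 J/(mol·K).
ΔU = 4.34×20.8×(173−264) = -8220 J.

-8220 J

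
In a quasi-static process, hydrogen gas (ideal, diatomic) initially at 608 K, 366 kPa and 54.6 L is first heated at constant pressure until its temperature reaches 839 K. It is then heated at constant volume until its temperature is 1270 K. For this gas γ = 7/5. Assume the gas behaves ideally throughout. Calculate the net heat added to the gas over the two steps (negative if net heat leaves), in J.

62000 J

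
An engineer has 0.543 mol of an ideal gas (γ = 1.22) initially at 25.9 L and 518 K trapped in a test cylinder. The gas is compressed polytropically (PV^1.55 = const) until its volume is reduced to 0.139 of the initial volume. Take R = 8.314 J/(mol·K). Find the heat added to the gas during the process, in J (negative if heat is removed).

12500 J

P₁ = nRT₁/V₁ = 0.543×8.314×518/25.9 = 90.3 kPa.
Polytropic n=1.55: T₂ = T₁(V₁/V₂)^(n−1) = 518×(7.19)^0.55 = 1530 K; P₂ = P₁(V₁/V₂)^n = 1920 kPa.
W = (P₁V₁−P₂V₂)/(n−1) = (90.3×25.9−1920×3.60)/0.55 = -8340 J.
ΔU = nCvΔT = 0.543×37.8×(1530−518) = 20800 J.
Q = ΔU + W = 12500 J.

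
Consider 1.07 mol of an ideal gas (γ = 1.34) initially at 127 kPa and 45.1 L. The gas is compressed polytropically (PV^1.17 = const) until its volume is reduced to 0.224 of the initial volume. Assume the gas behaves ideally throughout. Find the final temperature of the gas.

T₁ = P₁V₁/(nR) = 127×45.1/(1.07×8.314) = 644 K.
Polytropic n=1.17: T₂ = T₁(V₁/V₂)^(n−1) = 644×(4.46)^0.17 = 830 K; P₂ = P₁(V₁/V₂)^n = 731 kPa.

830 K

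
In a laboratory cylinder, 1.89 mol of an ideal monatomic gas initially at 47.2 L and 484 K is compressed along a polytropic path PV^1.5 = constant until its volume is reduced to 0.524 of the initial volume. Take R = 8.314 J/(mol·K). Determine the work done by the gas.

-5800 J

P₁ = nRT₁/V₁ = 1.89×8.314×484/47.2 = 161 kPa.
Polytropic n=1.5: T₂ = T₁(V₁/V₂)^(n−1) = 484×(1.91)^0.50 = 669 K; P₂ = P₁(V₁/V₂)^n = 425 kPa.
W = (P₁V₁−P₂V₂)/(n−1) = (161×47.2−425×24.7)/0.50 = -5800 J.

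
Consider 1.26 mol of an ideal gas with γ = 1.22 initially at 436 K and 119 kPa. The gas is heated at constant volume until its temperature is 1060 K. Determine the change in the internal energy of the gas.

29700 J

V₁ = nRT₁/P₁ = 1.26×8.314×436/119 = 38.4 L.
Isochoric: V stays 38.4 L; P/T = const ⇒ T₂ = 1060 K, P₂ = 289 kPa.
For an ideal gas ΔU = nCvΔT with Cv = R/(γ−1) = 37.8 J/(mol·K).
ΔU = 1.26×37.8×(1060−436) = 29700 J.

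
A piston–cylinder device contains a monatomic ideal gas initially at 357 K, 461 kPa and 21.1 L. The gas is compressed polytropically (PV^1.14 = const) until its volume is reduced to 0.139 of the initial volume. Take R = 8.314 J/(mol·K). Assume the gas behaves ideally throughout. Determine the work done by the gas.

n = P₁V₁/(RT₁) = 461×21.1/(8.314×357) = 3.28 mol.
Polytropic n=1.14: T₂ = T₁(V₁/V₂)^(n−1) = 357×(7.19)^0.14 = 471 K; P₂ = P₁(V₁/V₂)^n = 4370 kPa.
W = (P₁V₁−P₂V₂)/(n−1) = (461×21.1−4370×2.93)/0.14 = -22100 J.

-22100 J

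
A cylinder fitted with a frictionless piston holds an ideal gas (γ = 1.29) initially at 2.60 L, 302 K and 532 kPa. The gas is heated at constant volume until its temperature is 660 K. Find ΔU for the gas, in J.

5650 J

n = P₁V₁/(RT₁) = 532×2.60/(8.314×302) = 0.551 mol.
Isochoric: V stays 2.60 L; P/T = const ⇒ T₂ = 660 K, P₂ = 1160 kPa.
For an ideal gas ΔU = nCvΔT with Cv = R/(γ−1) = 28.7 J/(mol·K).
ΔU = 0.551×28.7×(660−302) = 5650 J.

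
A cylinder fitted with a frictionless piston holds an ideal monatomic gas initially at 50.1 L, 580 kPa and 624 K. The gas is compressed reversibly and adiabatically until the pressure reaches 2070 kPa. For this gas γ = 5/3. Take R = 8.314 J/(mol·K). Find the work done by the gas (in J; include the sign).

-28900 J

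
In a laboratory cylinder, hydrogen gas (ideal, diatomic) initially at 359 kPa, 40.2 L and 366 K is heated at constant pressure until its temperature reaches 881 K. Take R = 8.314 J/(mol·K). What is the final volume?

96.8 L

Isobaric: P stays 359 kPa; V/T = const ⇒ T₂ = 881 K, V₂ = 96.8 L.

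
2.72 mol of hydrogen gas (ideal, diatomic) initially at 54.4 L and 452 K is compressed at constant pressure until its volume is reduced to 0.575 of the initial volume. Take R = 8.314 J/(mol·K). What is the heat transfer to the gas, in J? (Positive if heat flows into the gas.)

P₁ = nRT₁/V₁ = 2.72×8.314×452/54.4 = 188 kPa.
Isobaric: P stays 188 kPa; V/T = const ⇒ T₂ = 260 K, V₂ = 31.3 L.
W = PΔV = 188×(31.3−54.4) kPa·L = -4340 J.
ΔU = nCvΔT = 2.72×20.8×(260−452) = -10900 J.
Q = ΔU + W = nCpΔT = -15200 J.

-15200 J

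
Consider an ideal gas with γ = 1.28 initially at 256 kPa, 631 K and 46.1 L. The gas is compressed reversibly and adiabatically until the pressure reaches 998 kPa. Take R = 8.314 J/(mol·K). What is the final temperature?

Adiabatic: T₂/T₁ = (P₂/P₁)^((γ−1)/γ) ⇒ T₂ = 631×(3.90)^0.219 = 850 K; V₂ = 15.9 L.

850 K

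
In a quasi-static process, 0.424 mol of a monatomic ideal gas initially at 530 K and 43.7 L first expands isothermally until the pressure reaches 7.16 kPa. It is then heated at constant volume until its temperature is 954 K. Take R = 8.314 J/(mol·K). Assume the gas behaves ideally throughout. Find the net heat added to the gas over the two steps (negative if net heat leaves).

5580 J

P₁ = nRT₁/V₁ = 0.424×8.314×530/43.7 = 42.8 kPa.
Step 1 — Isothermal: T stays 530 K; PV = const ⇒ V₂ = 261 L, P₂ = 7.16 kPa.
ΔU = 0 (ideal gas, T constant).
W = nRT ln(V₂/V₁) = 0.424×8.314×530×ln(5.97) = 3340 J.
Q = ΔU + W = 3340 J.
State after step 1: P = 7.16 kPa, V = 261 L, T = 530 K.
Step 2 — Isochoric: V stays 261 L; P/T = const ⇒ T₂ = 954 K, P₂ = 12.9 kPa.
W = 0 (no volume change).
ΔU = nCvΔT = 0.424×12.5×(954−530) = 2240 J.
Q = ΔU = 2240 J.
Net over both steps: W = 3340 J, Q = 5580 J, ΔU = 2240 J.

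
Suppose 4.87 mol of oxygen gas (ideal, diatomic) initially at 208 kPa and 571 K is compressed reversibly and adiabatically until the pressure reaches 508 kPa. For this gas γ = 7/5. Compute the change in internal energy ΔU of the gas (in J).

V₁ = nRT₁/P₁ = 4.87×8.314×571/208 = 111 L.
Adiabatic: T₂/T₁ = (P₂/P₁)^((γ−1)/γ) ⇒ T₂ = 571×(2.44)^0.286 = 737 K; V₂ = 58.7 L.
For an ideal gas ΔU = nCvΔT with Cv = (5/2)R = 20.8 J/(mol·K).
ΔU = 4.87×20.8×(737−571) = 16800 J.

16800 J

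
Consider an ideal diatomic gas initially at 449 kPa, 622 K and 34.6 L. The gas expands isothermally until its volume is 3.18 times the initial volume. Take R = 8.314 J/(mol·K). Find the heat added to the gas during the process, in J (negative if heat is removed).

n = P₁V₁/(RT₁) = 449×34.6/(8.314×622) = 3.00 mol.
Isothermal: T stays 622 K; PV = const ⇒ V₂ = 110 L, P₂ = 141 kPa.
ΔU = 0 (ideal gas, T constant).
W = nRT ln(V₂/V₁) = 3.00×8.314×622×ln(3.18) = 18000 J.
Q = ΔU + W = 18000 J.

18000 J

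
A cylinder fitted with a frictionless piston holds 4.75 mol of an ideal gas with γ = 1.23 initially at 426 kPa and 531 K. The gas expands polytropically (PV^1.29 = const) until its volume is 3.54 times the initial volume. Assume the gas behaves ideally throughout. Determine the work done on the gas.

-22200 J

V₁ = nRT₁/P₁ = 4.75×8.314×531/426 = 49.2 L.
Polytropic n=1.29: T₂ = T₁(V₁/V₂)^(n−1) = 531×(0.282)^0.29 = 368 K; P₂ = P₁(V₁/V₂)^n = 83.4 kPa.
W = (P₁V₁−P₂V₂)/(n−1) = (426×49.2−83.4×174)/0.29 = 22200 J.
Work done on the gas = −W_by = -22200 J.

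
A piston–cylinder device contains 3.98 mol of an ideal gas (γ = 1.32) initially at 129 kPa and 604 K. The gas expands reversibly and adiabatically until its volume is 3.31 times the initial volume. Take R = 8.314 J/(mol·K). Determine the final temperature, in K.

V₁ = nRT₁/P₁ = 3.98×8.314×604/129 = 155 L.
Adiabatic: TV^(γ−1) = const ⇒ T₂ = 604×(0.302)^0.320 = 412 K; PV^γ = const ⇒ P₂ = 26.6 kPa.

412 K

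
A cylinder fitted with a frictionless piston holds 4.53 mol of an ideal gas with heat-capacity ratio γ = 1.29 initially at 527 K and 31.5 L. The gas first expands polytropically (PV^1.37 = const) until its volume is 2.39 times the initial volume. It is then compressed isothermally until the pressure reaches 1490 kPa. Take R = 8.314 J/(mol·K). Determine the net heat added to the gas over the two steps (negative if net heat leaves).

-33600 J

P₁ = nRT₁/V₁ = 4.53×8.314×527/31.5 = 630 kPa.
Step 1 — Polytropic n=1.37: T₂ = T₁(V₁/V₂)^(n−1) = 527×(0.418)^0.37 = 382 K; P₂ = P₁(V₁/V₂)^n = 191 kPa.
W = (P₁V₁−P₂V₂)/(n−1) = (630×31.5−191×75.3)/0.37 = 14800 J.
ΔU = nCvΔT = 4.53×28.7×(382−527) = -18900 J.
Q = ΔU + W = -4080 J.
State after step 1: P = 191 kPa, V = 75.3 L, T = 382 K.
Step 2 — Isothermal: T stays 382 K; PV = const ⇒ V₂ = 9.65 L, P₂ = 1490 kPa.
ΔU = 0 (ideal gas, T constant).
W = nRT ln(V₂/V₁) = 4.53×8.314×382×ln(0.128) = -29500 J.
Q = ΔU + W = -29500 J.
Net over both steps: W = -14800 J, Q = -33600 J, ΔU = -18900 J.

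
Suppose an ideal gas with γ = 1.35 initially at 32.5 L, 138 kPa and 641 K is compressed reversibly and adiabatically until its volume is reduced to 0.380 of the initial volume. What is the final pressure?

Adiabatic: TV^(γ−1) = const ⇒ T₂ = 641×(2.63)^0.350 = 899 K; PV^γ = const ⇒ P₂ = 510 kPa.

510 kPa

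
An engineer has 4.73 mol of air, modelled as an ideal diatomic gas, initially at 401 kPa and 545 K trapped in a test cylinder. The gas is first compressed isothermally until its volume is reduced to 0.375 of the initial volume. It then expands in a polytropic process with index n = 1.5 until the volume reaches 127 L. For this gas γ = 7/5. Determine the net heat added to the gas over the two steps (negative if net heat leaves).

-27500 J

V₁ = nRT₁/P₁ = 4.73×8.314×545/401 = 53.4 L.
Step 1 — Isothermal: T stays 545 K; PV = const ⇒ V₂ = 20.0 L, P₂ = 1070 kPa.
ΔU = 0 (ideal gas, T constant).
W = nRT ln(V₂/V₁) = 4.73×8.314×545×ln(0.375) = -21000 J.
Q = ΔU + W = -21000 J.
State after step 1: P = 1070 kPa, V = 20.0 L, T = 545 K.
Step 2 — Polytropic n=1.5: T₂ = T₁(V₁/V₂)^(n−1) = 545×(0.158)^0.50 = 217 K; P₂ = P₁(V₁/V₂)^n = 67.0 kPa.
W = (P₁V₁−P₂V₂)/(n−1) = (1070×20.0−67.0×127)/0.50 = 25800 J.
ΔU = nCvΔT = 4.73×20.8×(217−545) = -32300 J.
Q = ΔU + W = -6460 J.
Net over both steps: W = 4810 J, Q = -27500 J, ΔU = -32300 J.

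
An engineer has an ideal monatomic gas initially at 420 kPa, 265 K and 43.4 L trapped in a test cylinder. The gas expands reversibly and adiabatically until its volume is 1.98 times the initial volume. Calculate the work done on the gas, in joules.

-10000 J

n = P₁V₁/(RT₁) = 420×43.4/(8.314×265) = 8.27 mol.
Adiabatic: TV^(γ−1) = const ⇒ T₂ = 265×(0.505)^0.667 = 168 K; PV^γ = const ⇒ P₂ = 135 kPa.
ΔU = nCvΔT = 8.27×12.5×(168−265) = -10000 J.
Q = 0 for an adiabatic process, so W = −ΔU = 10000 J.
Work done on the gas = −W_by = -10000 J.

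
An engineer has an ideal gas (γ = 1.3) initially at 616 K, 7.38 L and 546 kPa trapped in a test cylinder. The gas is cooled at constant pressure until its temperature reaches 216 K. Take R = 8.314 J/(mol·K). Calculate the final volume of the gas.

2.59 L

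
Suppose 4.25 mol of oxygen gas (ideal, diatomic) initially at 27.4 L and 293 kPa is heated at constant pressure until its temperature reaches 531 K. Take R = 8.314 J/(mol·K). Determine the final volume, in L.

64.0 L

T₁ = P₁V₁/(nR) = 293×27.4/(4.25×8.314) = 227 K.
Isobaric: P stays 293 kPa; V/T = const ⇒ T₂ = 531 K, V₂ = 64.0 L.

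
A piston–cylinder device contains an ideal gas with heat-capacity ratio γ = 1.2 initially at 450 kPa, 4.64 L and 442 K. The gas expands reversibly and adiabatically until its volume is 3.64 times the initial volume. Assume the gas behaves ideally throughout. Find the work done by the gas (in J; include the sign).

n = P₁V₁/(RT₁) = 450×4.64/(8.314×442) = 0.568 mol.
Adiabatic: TV^(γ−1) = const ⇒ T₂ = 442×(0.275)^0.200 = 341 K; PV^γ = const ⇒ P₂ = 95.5 kPa.
ΔU = nCvΔT = 0.568×41.6×(341−442) = -2380 J.
Q = 0 for an adiabatic process, so W = −ΔU = 2380 J.

2380 J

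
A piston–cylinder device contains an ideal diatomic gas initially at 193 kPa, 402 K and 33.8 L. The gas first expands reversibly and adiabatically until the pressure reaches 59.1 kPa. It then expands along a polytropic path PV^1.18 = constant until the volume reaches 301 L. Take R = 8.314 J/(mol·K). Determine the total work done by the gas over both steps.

10200 J

n = P₁V₁/(RT₁) = 193×33.8/(8.314×402) = 1.95 mol.
Step 1 — Adiabatic: T₂/T₁ = (P₂/P₁)^((γ−1)/γ) ⇒ T₂ = 402×(0.306)^0.286 = 287 K; V₂ = 78.7 L.
ΔU = nCvΔT = 1.95×20.8×(287−402) = -4680 J.
Q = 0 for an adiabatic process, so W = −ΔU = 4680 J.
State after step 1: P = 59.1 kPa, V = 78.7 L, T = 287 K.
Step 2 — Polytropic n=1.18: T₂ = T₁(V₁/V₂)^(n−1) = 287×(0.261)^0.18 = 225 K; P₂ = P₁(V₁/V₂)^n = 12.1 kPa.
W = (P₁V₁−P₂V₂)/(n−1) = (59.1×78.7−12.1×301)/0.18 = 5540 J.
ΔU = nCvΔT = 1.95×20.8×(225−287) = -2490 J.
Q = ΔU + W = 3050 J.
Net over both steps: W = 10200 J, Q = 3050 J, ΔU = -7170 J.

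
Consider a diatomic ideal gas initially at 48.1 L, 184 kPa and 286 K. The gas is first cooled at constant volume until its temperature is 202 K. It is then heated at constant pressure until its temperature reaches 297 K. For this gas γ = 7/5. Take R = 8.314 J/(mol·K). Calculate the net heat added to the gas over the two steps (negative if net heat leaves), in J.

n = P₁V₁/(RT₁) = 184×48.1/(8.314×286) = 3.72 mol.
Step 1 — Isochoric: V stays 48.1 L; P/T = const ⇒ T₂ = 202 K, P₂ = 130 kPa.
W = 0 (no volume change).
ΔU = nCvΔT = 3.72×20.8×(202−286) = -6500 J.
Q = ΔU = -6500 J.
State after step 1: P = 130 kPa, V = 48.1 L, T = 202 K.
Step 2 — Isobaric: P stays 130 kPa; V/T = const ⇒ T₂ = 297 K, V₂ = 70.7 L.
W = PΔV = 130×(70.7−48.1) kPa·L = 2940 J.
ΔU = nCvΔT = 3.72×20.8×(297−202) = 7350 J.
Q = ΔU + W = nCpΔT = 10300 J.
Net over both steps: W = 2940 J, Q = 3790 J, ΔU = 851 J.

3790 J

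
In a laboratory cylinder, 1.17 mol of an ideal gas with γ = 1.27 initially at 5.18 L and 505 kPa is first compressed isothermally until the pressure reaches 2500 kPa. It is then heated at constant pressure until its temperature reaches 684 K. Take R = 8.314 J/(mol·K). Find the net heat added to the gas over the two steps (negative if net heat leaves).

14800 J

T₁ = P₁V₁/(nR) = 505×5.18/(1.17×8.314) = 269 K.
Step 1 — Isothermal: T stays 269 K; PV = const ⇒ V₂ = 1.05 L, P₂ = 2500 kPa.
ΔU = 0 (ideal gas, T constant).
W = nRT ln(V₂/V₁) = 1.17×8.314×269×ln(0.202) = -4180 J.
Q = ΔU + W = -4180 J.
State after step 1: P = 2500 kPa, V = 1.05 L, T = 269 K.
Step 2 — Isobaric: P stays 2500 kPa; V/T = const ⇒ T₂ = 684 K, V₂ = 2.66 L.
W = PΔV = 2500×(2.66−1.05) kPa·L = 4040 J.
ΔU = nCvΔT = 1.17×30.8×(684−269) = 15000 J.
Q = ΔU + W = nCpΔT = 19000 J.
Net over both steps: W = -146 J, Q = 14800 J, ΔU = 15000 J.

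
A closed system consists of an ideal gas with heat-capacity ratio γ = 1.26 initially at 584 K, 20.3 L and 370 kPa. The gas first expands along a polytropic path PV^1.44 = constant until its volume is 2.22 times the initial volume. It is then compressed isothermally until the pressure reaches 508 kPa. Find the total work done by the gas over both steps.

n = P₁V₁/(RT₁) = 370×20.3/(8.314×584) = 1.55 mol.
Step 1 — Polytropic n=1.44: T₂ = T₁(V₁/V₂)^(n−1) = 584×(0.450)^0.44 = 411 K; P₂ = P₁(V₁/V₂)^n = 117 kPa.
W = (P₁V₁−P₂V₂)/(n−1) = (370×20.3−117×45.1)/0.44 = 5050 J.
ΔU = nCvΔT = 1.55×32.0×(411−584) = -8550 J.
Q = ΔU + W = -3500 J.
State after step 1: P = 117 kPa, V = 45.1 L, T = 411 K.
Step 2 — Isothermal: T stays 411 K; PV = const ⇒ V₂ = 10.4 L, P₂ = 508 kPa.
ΔU = 0 (ideal gas, T constant).
W = nRT ln(V₂/V₁) = 1.55×8.314×411×ln(0.231) = -7750 J.
Q = ΔU + W = -7750 J.
Net over both steps: W = -2700 J, Q = -11200 J, ΔU = -8550 J.

-2700 J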